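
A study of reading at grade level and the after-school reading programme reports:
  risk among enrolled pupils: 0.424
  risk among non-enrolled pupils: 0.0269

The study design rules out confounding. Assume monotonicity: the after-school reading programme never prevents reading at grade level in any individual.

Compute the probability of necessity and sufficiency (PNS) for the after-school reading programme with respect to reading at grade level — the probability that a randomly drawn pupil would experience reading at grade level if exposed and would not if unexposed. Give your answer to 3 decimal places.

Let p₁ = 0.424, p₀ = 0.0269.
Under exogeneity and monotonicity, PNS = p₁ − p₀.
PNS = 0.424 − 0.0269 = 0.3971

PNS ≈ 0.397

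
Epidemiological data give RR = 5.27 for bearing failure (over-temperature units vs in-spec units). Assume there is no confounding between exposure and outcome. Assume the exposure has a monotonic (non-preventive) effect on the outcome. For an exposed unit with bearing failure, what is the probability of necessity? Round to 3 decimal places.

PN ≈ 0.810

Under exogeneity and monotonicity, PN = (RR − 1) / RR = 1 − 1/RR.
PN = (5.27 − 1) / 5.27 = 4.27 / 5.27 ≈ 0.8102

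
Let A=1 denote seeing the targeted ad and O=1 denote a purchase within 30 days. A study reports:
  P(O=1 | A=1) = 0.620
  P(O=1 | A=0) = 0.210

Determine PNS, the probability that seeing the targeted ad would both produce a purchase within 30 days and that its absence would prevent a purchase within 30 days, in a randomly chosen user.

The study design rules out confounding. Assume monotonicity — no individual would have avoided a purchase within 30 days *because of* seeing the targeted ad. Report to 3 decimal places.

PNS ≈ 0.410

Let p₁ = 0.62, p₀ = 0.21.
Under exogeneity and monotonicity, PNS = p₁ − p₀.
PNS = 0.62 − 0.21 = 0.41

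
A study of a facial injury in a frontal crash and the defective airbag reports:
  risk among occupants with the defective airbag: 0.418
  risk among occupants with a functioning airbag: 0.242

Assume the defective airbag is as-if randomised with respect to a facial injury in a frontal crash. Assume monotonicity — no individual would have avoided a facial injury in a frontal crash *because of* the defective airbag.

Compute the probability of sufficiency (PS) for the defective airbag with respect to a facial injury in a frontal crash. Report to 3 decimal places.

Let p₁ = 0.418, p₀ = 0.242.
Under exogeneity and monotonicity, PS = (p₁ − p₀) / (1 − p₀).
PS = (0.418 − 0.242) / (1 − 0.242) = 0.176 / 0.758 ≈ 0.2322

PS ≈ 0.232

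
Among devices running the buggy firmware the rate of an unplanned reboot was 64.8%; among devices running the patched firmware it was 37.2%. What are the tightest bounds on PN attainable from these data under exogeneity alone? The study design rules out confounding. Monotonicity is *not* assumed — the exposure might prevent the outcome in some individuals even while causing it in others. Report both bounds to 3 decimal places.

0.426 ≤ PN ≤ 0.969

p₁ = 0.648, p₀ = 0.372.
Under exogeneity alone the bounds on PN are max{0,(p₁−p₀)/p₁} ≤ PN ≤ min{1,(1−p₀)/p₁}.
  lower = (p₁ − p₀)/p₁ = 0.276 / 0.648 ≈ 0.4259
  upper = min{1, (1 − p₀)/p₁} = 0.628 / 0.648 ≈ 0.9691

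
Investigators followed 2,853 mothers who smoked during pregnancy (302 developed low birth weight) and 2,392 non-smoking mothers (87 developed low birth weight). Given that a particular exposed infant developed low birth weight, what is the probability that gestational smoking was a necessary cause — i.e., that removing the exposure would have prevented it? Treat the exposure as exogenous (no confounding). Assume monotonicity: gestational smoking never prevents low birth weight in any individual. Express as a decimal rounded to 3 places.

PN ≈ 0.656

p₁ = P(outcome | exposed) = 302/2853 = 0.10585
p₀ = P(outcome | unexposed) = 87/2392 = 0.036371
Under exogeneity and monotonicity, PN = (p₁ − p₀) / p₁.
PN = (0.10585 − 0.036371) / 0.10585 = 0.069482 / 0.10585 ≈ 0.6564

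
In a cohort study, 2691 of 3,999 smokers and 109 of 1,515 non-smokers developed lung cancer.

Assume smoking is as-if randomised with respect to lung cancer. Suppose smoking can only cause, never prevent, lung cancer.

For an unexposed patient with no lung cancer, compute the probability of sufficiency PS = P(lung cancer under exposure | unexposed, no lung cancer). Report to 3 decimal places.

p₁ = P(outcome | exposed) = 2691/3999 = 0.67292
p₀ = P(outcome | unexposed) = 109/1515 = 0.071947
Under exogeneity and monotonicity, PS = (p₁ − p₀) / (1 − p₀).
PS = (0.67292 − 0.071947) / (1 − 0.071947) = 0.60097 / 0.92805 ≈ 0.6476

PS ≈ 0.648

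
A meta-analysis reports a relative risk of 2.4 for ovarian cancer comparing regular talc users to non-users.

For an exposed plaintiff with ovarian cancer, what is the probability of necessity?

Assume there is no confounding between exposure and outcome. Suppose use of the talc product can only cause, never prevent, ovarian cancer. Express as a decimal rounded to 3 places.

Under exogeneity and monotonicity, PN = (RR − 1) / RR = 1 − 1/RR.
PN = (2.4 − 1) / 2.4 = 1.4 / 2.4 ≈ 0.5833

PN ≈ 0.583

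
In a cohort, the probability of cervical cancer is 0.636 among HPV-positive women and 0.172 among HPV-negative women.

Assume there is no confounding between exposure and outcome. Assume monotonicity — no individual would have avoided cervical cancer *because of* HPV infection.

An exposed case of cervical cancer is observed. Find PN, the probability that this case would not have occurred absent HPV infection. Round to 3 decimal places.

PN ≈ 0.730

Let p₁ = 0.636, p₀ = 0.172.
Under exogeneity and monotonicity, PN = (p₁ − p₀) / p₁.
PN = (0.636 − 0.172) / 0.636 = 0.464 / 0.636 ≈ 0.7296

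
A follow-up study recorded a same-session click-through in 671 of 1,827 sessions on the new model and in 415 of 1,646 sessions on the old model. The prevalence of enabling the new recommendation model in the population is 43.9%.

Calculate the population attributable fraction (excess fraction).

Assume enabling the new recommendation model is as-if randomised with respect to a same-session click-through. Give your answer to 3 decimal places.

p₁ = P(outcome | exposed) = 671/1827 = 0.36727
p₀ = P(outcome | unexposed) = 415/1646 = 0.25213
Overall risk P(Y=1) = π·p₁ + (1−π)·p₀ = 0.439×0.36727 + 0.561×0.25213 = 0.30267.
Under exogeneity, PAF = [P(Y=1) − p₀] / P(Y=1).
PAF = (0.30267 − 0.25213) / 0.30267 ≈ 0.1670

PAF ≈ 0.167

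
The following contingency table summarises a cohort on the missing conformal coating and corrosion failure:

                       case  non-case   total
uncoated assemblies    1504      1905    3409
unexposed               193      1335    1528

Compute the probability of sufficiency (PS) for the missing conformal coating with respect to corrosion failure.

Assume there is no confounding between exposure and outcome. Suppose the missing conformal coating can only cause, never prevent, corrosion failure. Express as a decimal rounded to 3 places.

p₁ = P(outcome | exposed) = 1504/3409 = 0.44119
p₀ = P(outcome | unexposed) = 193/1528 = 0.12631
Under exogeneity and monotonicity, PS = (p₁ − p₀)/(1 − p₀).
PS = (0.44119 − 0.12631) / 0.87369 ≈ 0.3604

PS ≈ 0.360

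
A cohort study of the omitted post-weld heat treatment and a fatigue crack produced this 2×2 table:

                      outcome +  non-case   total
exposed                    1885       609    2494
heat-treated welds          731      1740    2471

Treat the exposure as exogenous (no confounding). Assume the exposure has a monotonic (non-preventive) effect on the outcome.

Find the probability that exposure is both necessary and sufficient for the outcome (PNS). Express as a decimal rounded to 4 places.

PNS ≈ 0.4600

p₁ = P(outcome | exposed) = 1885/2494 = 0.75581
p₀ = P(outcome | unexposed) = 731/2471 = 0.29583
Under exogeneity and monotonicity, PNS = p₁ − p₀.
PNS = 0.75581 − 0.29583 = 0.45998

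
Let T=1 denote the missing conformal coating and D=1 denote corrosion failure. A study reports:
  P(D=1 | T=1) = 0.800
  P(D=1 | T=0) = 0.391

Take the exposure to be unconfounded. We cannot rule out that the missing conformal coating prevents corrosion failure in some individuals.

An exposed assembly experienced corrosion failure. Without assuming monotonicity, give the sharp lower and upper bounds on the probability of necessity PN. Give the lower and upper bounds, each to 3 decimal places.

0.511 ≤ PN ≤ 0.761

Let p₁ = 0.8, p₀ = 0.391.
Under exogeneity alone the bounds on PN are max{0,(p₁−p₀)/p₁} ≤ PN ≤ min{1,(1−p₀)/p₁}.
  lower = (p₁ − p₀)/p₁ = 0.409 / 0.8 ≈ 0.5112
  upper = min{1, (1 − p₀)/p₁} = 0.609 / 0.8 ≈ 0.7612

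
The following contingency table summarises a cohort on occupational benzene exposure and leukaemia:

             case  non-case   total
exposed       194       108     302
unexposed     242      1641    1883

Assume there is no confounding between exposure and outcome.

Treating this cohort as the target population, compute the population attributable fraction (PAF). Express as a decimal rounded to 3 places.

PAF ≈ 0.356

p₁ = P(outcome | exposed) = 194/302 = 0.64238
p₀ = P(outcome | unexposed) = 242/1883 = 0.12852
Exposure prevalence π = 302/2185 = 0.13822; overall risk P(Y=1) = 0.19954.
Under exogeneity, PAF = [P(Y=1) − p₀]/P(Y=1).
PAF = (0.19954 − 0.12852) / 0.19954 ≈ 0.3559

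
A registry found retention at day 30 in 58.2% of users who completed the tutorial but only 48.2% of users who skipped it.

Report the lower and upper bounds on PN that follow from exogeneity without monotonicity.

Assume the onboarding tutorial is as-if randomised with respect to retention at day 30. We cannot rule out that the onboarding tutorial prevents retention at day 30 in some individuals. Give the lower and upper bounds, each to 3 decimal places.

p₁ = 0.582, p₀ = 0.482.
Under exogeneity alone the bounds on PN are max{0,(p₁−p₀)/p₁} ≤ PN ≤ min{1,(1−p₀)/p₁}.
  lower = (p₁ − p₀)/p₁ = 0.1 / 0.582 ≈ 0.1718
  upper = min{1, (1 − p₀)/p₁} = 0.518 / 0.582 ≈ 0.8900

0.172 ≤ PN ≤ 0.890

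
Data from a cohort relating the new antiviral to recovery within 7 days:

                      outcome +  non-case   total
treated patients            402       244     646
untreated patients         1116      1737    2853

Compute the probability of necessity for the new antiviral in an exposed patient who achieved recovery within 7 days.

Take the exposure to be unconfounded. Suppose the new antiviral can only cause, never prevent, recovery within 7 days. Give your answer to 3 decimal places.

PN ≈ 0.371

p₁ = P(outcome | exposed) = 402/646 = 0.62229
p₀ = P(outcome | unexposed) = 1116/2853 = 0.39117
Under exogeneity and monotonicity, PN = (p₁ − p₀) / p₁.
PN = (0.62229 − 0.39117) / 0.62229 = 0.23112 / 0.62229 ≈ 0.3714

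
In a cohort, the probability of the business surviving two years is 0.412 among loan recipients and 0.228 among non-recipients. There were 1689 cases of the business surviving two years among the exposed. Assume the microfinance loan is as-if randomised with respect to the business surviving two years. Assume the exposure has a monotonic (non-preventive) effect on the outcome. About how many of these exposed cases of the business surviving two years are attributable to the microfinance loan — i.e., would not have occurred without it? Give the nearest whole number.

Let p₁ = 0.412, p₀ = 0.228.
PN = (p₁ − p₀)/p₁ = (0.412 − 0.228) / 0.412 ≈ 0.44660.
Attributable cases ≈ PN × (exposed cases) = 0.44660 × 1689 ≈ 754.31.

about 754 cases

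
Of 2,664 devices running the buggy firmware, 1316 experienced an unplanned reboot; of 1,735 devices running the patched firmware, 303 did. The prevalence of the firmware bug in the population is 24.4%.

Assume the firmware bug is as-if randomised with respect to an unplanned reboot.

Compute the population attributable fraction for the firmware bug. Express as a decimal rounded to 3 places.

p₁ = P(outcome | exposed) = 1316/2664 = 0.49399
p₀ = P(outcome | unexposed) = 303/1735 = 0.17464
Overall risk P(Y=1) = π·p₁ + (1−π)·p₀ = 0.244×0.49399 + 0.756×0.17464 = 0.25256.
Under exogeneity, PAF = [P(Y=1) − p₀] / P(Y=1).
PAF = (0.25256 − 0.17464) / 0.25256 ≈ 0.3085

PAF ≈ 0.309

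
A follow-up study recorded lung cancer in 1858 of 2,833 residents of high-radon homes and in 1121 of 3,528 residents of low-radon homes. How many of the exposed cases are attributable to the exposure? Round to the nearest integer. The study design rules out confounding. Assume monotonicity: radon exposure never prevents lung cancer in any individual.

about 958 cases

p₁ = P(outcome | exposed) = 1858/2833 = 0.65584
p₀ = P(outcome | unexposed) = 1121/3528 = 0.31774
PN = (p₁ − p₀)/p₁ = (0.65584 − 0.31774) / 0.65584 ≈ 0.51552.
Attributable cases ≈ PN × (exposed cases) = 0.51552 × 1858 ≈ 957.83.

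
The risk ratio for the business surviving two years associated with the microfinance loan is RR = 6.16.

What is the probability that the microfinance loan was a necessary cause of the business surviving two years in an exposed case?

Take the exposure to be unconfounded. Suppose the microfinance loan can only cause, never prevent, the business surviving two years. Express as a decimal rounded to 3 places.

Under exogeneity and monotonicity, PN = (RR − 1) / RR = 1 − 1/RR.
PN = (6.16 − 1) / 6.16 = 5.16 / 6.16 ≈ 0.8377

PN ≈ 0.838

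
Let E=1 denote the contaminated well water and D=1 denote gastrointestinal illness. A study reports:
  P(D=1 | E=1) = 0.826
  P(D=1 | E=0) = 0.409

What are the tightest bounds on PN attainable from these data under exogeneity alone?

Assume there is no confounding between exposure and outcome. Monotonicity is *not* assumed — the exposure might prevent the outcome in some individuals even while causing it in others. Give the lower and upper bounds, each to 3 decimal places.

Let p₁ = 0.826, p₀ = 0.409.
Under exogeneity alone the bounds on PN are max{0,(p₁−p₀)/p₁} ≤ PN ≤ min{1,(1−p₀)/p₁}.
  lower = (p₁ − p₀)/p₁ = 0.417 / 0.826 ≈ 0.5048
  upper = min{1, (1 − p₀)/p₁} = 0.591 / 0.826 ≈ 0.7155

0.505 ≤ PN ≤ 0.715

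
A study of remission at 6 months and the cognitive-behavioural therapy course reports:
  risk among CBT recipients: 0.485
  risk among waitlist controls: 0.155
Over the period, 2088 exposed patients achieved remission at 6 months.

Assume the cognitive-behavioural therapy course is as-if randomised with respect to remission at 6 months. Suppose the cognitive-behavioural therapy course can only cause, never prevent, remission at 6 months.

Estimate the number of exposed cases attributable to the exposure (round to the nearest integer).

about 1421 cases

Let p₁ = 0.485, p₀ = 0.155.
PN = (p₁ − p₀)/p₁ = (0.485 − 0.155) / 0.485 ≈ 0.68041.
Attributable cases ≈ PN × (exposed cases) = 0.68041 × 2088 ≈ 1420.70.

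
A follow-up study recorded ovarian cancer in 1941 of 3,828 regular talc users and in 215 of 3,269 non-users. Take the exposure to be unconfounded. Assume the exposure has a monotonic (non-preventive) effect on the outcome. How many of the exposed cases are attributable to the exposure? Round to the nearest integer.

p₁ = P(outcome | exposed) = 1941/3828 = 0.50705
p₀ = P(outcome | unexposed) = 215/3269 = 0.065769
PN = (p₁ − p₀)/p₁ = (0.50705 − 0.065769) / 0.50705 ≈ 0.87029.
Attributable cases ≈ PN × (exposed cases) = 0.87029 × 1941 ≈ 1689.23.

about 1689 cases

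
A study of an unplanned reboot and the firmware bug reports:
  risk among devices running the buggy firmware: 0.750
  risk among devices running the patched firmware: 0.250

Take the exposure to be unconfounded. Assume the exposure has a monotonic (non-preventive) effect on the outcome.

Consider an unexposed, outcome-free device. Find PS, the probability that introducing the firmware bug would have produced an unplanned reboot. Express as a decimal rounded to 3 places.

PS ≈ 0.667

Let p₁ = 0.75, p₀ = 0.25.
Under exogeneity and monotonicity, PS = (p₁ − p₀) / (1 − p₀).
PS = (0.75 − 0.25) / (1 − 0.25) = 0.5 / 0.75 ≈ 0.6667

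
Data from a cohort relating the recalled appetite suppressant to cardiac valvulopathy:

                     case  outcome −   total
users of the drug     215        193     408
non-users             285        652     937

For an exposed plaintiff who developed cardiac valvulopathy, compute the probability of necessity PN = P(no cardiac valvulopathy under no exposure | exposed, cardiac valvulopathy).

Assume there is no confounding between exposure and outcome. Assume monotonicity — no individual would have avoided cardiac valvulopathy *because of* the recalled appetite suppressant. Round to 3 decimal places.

p₁ = P(outcome | exposed) = 215/408 = 0.52696
p₀ = P(outcome | unexposed) = 285/937 = 0.30416
Under exogeneity and monotonicity, PN = (p₁ − p₀) / p₁.
PN = (0.52696 − 0.30416) / 0.52696 = 0.2228 / 0.52696 ≈ 0.4228

PN ≈ 0.423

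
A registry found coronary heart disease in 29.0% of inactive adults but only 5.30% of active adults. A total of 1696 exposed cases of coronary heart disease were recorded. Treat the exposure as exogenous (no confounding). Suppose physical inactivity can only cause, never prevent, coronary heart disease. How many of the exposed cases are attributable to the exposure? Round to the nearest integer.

p₁ = 0.29, p₀ = 0.053.
PN = (p₁ − p₀)/p₁ = (0.29 − 0.053) / 0.29 ≈ 0.81724.
Attributable cases ≈ PN × (exposed cases) = 0.81724 × 1696 ≈ 1386.04.

about 1386 cases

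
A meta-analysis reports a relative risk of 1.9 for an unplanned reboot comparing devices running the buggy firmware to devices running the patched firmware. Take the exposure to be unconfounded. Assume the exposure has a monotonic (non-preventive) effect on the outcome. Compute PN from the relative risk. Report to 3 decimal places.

Under exogeneity and monotonicity, PN = (RR − 1) / RR = 1 − 1/RR.
PN = (1.9 − 1) / 1.9 = 0.9 / 1.9 ≈ 0.4737

PN ≈ 0.474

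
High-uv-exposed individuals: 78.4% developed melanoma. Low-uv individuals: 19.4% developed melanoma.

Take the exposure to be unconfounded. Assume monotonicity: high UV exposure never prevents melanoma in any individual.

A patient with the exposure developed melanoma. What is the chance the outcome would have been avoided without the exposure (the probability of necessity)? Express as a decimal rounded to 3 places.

p₁ = 0.784, p₀ = 0.194.
Under exogeneity and monotonicity, PN = (p₁ − p₀) / p₁.
PN = (0.784 − 0.194) / 0.784 = 0.59 / 0.784 ≈ 0.7526

PN ≈ 0.753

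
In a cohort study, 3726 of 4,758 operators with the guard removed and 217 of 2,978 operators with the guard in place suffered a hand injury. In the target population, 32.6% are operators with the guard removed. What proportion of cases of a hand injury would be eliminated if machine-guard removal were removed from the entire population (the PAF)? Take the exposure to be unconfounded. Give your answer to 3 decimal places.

PAF ≈ 0.761

p₁ = P(outcome | exposed) = 3726/4758 = 0.7831
p₀ = P(outcome | unexposed) = 217/2978 = 0.072868
Overall risk P(Y=1) = π·p₁ + (1−π)·p₀ = 0.326×0.7831 + 0.674×0.072868 = 0.3044.
Under exogeneity, PAF = [P(Y=1) − p₀] / P(Y=1).
PAF = (0.3044 − 0.072868) / 0.3044 ≈ 0.7606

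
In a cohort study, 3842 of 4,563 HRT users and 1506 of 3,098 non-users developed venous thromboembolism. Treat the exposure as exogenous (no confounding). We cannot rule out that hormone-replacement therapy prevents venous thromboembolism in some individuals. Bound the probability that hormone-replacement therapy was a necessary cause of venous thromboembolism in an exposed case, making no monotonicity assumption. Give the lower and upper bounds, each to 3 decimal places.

p₁ = P(outcome | exposed) = 3842/4563 = 0.84199
p₀ = P(outcome | unexposed) = 1506/3098 = 0.48612
Under exogeneity alone the bounds on PN are max{0,(p₁−p₀)/p₁} ≤ PN ≤ min{1,(1−p₀)/p₁}.
  lower = (p₁ − p₀)/p₁ = 0.35587 / 0.84199 ≈ 0.4227
  upper = min{1, (1 − p₀)/p₁} = 0.51388 / 0.84199 ≈ 0.6103

0.423 ≤ PN ≤ 0.610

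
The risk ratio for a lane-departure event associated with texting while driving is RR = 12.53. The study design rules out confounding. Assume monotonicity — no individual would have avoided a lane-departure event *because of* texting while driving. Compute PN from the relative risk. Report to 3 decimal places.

Under exogeneity and monotonicity, PN = (RR − 1) / RR = 1 − 1/RR.
PN = (12.53 − 1) / 12.53 = 11.53 / 12.53 ≈ 0.9202

PN ≈ 0.920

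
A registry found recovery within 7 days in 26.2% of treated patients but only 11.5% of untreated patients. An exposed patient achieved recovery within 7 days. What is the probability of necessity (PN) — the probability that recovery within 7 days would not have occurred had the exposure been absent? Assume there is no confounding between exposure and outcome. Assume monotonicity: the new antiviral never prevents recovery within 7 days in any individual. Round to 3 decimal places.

PN ≈ 0.561

p₁ = 0.262, p₀ = 0.115.
Under exogeneity and monotonicity, PN = (p₁ − p₀) / p₁.
PN = (0.262 − 0.115) / 0.262 = 0.147 / 0.262 ≈ 0.5611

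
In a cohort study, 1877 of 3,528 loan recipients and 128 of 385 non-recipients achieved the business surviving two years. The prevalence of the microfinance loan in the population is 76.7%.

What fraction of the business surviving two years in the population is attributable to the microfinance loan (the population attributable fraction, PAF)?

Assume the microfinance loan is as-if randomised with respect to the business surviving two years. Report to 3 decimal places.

PAF ≈ 0.315

p₁ = P(outcome | exposed) = 1877/3528 = 0.53203
p₀ = P(outcome | unexposed) = 128/385 = 0.33247
Overall risk P(Y=1) = π·p₁ + (1−π)·p₀ = 0.767×0.53203 + 0.233×0.33247 = 0.48553.
Under exogeneity, PAF = [P(Y=1) − p₀] / P(Y=1).
PAF = (0.48553 − 0.33247) / 0.48553 ≈ 0.3153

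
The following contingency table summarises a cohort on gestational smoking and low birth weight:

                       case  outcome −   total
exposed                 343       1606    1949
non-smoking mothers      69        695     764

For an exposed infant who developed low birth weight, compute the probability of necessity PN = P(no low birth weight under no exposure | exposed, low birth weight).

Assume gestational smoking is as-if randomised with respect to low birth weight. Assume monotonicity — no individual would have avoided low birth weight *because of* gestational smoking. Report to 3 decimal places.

PN ≈ 0.487

p₁ = P(outcome | exposed) = 343/1949 = 0.17599
p₀ = P(outcome | unexposed) = 69/764 = 0.090314
Under exogeneity and monotonicity, PN = (p₁ − p₀)/p₁.
PN = (0.17599 − 0.090314) / 0.17599 ≈ 0.4868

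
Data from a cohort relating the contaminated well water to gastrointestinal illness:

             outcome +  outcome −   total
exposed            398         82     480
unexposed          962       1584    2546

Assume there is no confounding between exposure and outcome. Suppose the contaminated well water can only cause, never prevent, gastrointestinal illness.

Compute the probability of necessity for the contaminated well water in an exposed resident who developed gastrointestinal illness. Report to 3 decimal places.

PN ≈ 0.544

p₁ = P(outcome | exposed) = 398/480 = 0.82917
p₀ = P(outcome | unexposed) = 962/2546 = 0.37785
Under exogeneity and monotonicity, PN = (p₁ − p₀)/p₁.
PN = (0.82917 − 0.37785) / 0.82917 ≈ 0.5443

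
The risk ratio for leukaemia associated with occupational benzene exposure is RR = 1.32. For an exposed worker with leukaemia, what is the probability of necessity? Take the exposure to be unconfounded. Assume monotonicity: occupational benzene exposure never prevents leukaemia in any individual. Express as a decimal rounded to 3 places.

PN ≈ 0.242

Under exogeneity and monotonicity, PN = (RR − 1) / RR = 1 − 1/RR.
PN = (1.32 − 1) / 1.32 = 0.32 / 1.32 ≈ 0.2424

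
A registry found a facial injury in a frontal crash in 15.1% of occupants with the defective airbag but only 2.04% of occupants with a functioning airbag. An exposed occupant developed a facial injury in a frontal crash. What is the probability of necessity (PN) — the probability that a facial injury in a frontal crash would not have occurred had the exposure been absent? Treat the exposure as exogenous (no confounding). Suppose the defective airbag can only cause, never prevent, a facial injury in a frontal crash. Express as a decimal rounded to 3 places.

p₁ = 0.151, p₀ = 0.0204.
Under exogeneity and monotonicity, PN = (p₁ − p₀) / p₁.
PN = (0.151 − 0.0204) / 0.151 = 0.1306 / 0.151 ≈ 0.8649

PN ≈ 0.865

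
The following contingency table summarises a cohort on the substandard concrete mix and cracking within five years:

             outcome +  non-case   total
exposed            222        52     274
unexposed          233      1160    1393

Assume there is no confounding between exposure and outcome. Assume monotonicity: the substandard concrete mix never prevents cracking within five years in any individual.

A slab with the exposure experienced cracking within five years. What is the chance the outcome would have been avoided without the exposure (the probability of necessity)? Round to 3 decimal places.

p₁ = P(outcome | exposed) = 222/274 = 0.81022
p₀ = P(outcome | unexposed) = 233/1393 = 0.16726
Under exogeneity and monotonicity, PN = (p₁ − p₀) / p₁.
PN = (0.81022 − 0.16726) / 0.81022 = 0.64295 / 0.81022 ≈ 0.7936

PN ≈ 0.794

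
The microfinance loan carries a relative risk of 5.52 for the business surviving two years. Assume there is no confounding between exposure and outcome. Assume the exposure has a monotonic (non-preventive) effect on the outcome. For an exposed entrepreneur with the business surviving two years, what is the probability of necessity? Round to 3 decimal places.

Under exogeneity and monotonicity, PN = (RR − 1) / RR = 1 − 1/RR.
PN = (5.52 − 1) / 5.52 = 4.52 / 5.52 ≈ 0.8188

PN ≈ 0.819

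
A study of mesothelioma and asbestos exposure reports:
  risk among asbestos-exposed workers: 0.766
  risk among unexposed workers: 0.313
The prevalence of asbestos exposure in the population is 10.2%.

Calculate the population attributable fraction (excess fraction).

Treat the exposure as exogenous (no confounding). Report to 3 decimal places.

PAF ≈ 0.129

Let p₁ = 0.766, p₀ = 0.313.
Overall risk P(Y=1) = π·p₁ + (1−π)·p₀ = 0.102×0.766 + 0.898×0.313 = 0.35921.
Under exogeneity, PAF = [P(Y=1) − p₀] / P(Y=1).
PAF = (0.35921 − 0.313) / 0.35921 ≈ 0.1286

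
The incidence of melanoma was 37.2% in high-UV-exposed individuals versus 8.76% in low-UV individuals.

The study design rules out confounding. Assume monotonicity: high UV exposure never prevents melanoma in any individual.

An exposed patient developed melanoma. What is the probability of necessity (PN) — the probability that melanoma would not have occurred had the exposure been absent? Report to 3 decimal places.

PN ≈ 0.765

p₁ = 0.372, p₀ = 0.0876.
Under exogeneity and monotonicity, PN = (p₁ − p₀) / p₁.
PN = (0.372 − 0.0876) / 0.372 = 0.2844 / 0.372 ≈ 0.7645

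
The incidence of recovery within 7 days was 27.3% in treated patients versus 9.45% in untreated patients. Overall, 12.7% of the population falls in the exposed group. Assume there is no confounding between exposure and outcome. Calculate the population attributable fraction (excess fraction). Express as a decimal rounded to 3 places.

p₁ = 0.273, p₀ = 0.0945.
Overall risk P(Y=1) = π·p₁ + (1−π)·p₀ = 0.127×0.273 + 0.873×0.0945 = 0.11717.
Under exogeneity, PAF = [P(Y=1) − p₀] / P(Y=1).
PAF = (0.11717 − 0.0945) / 0.11717 ≈ 0.1935

PAF ≈ 0.193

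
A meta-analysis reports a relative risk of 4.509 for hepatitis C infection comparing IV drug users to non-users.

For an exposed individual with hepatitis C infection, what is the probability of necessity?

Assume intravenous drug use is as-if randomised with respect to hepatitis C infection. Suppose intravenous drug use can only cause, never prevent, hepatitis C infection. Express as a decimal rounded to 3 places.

PN ≈ 0.778

Under exogeneity and monotonicity, PN = (RR − 1) / RR = 1 − 1/RR.
PN = (4.509 − 1) / 4.509 = 3.509 / 4.509 ≈ 0.7782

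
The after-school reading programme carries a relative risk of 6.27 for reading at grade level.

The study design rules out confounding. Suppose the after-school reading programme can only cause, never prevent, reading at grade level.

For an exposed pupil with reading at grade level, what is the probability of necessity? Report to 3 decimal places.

Under exogeneity and monotonicity, PN = (RR − 1) / RR = 1 − 1/RR.
PN = (6.27 − 1) / 6.27 = 5.27 / 6.27 ≈ 0.8405

PN ≈ 0.841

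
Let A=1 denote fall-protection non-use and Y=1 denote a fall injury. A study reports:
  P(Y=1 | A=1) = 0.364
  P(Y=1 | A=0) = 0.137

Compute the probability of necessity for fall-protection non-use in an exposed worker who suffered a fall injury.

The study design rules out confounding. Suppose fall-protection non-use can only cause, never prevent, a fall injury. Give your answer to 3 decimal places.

PN ≈ 0.624

Let p₁ = 0.364, p₀ = 0.137.
Under exogeneity and monotonicity, PN = (p₁ − p₀) / p₁.
PN = (0.364 − 0.137) / 0.364 = 0.227 / 0.364 ≈ 0.6236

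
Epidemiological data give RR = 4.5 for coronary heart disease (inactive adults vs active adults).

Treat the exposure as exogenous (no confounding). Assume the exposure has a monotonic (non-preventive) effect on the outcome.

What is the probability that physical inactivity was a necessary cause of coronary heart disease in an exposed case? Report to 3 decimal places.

Under exogeneity and monotonicity, PN = (RR − 1) / RR = 1 − 1/RR.
PN = (4.5 − 1) / 4.5 = 3.5 / 4.5 ≈ 0.7778

PN ≈ 0.778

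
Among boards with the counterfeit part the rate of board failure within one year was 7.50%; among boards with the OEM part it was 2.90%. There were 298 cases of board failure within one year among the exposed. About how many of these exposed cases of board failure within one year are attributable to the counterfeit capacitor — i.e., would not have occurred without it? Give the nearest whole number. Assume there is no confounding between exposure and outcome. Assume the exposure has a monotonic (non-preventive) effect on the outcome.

about 183 cases

p₁ = 0.075, p₀ = 0.029.
PN = (p₁ − p₀)/p₁ = (0.075 − 0.029) / 0.075 ≈ 0.61333.
Attributable cases ≈ PN × (exposed cases) = 0.61333 × 298 ≈ 182.77.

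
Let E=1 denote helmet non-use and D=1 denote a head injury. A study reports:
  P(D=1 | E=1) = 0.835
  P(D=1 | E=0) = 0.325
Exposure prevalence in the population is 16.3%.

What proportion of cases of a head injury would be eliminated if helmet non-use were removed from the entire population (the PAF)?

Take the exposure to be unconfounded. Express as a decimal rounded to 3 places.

Let p₁ = 0.835, p₀ = 0.325.
Overall risk P(Y=1) = π·p₁ + (1−π)·p₀ = 0.163×0.835 + 0.837×0.325 = 0.40813.
Under exogeneity, PAF = [P(Y=1) − p₀] / P(Y=1).
PAF = (0.40813 − 0.325) / 0.40813 ≈ 0.2037

PAF ≈ 0.204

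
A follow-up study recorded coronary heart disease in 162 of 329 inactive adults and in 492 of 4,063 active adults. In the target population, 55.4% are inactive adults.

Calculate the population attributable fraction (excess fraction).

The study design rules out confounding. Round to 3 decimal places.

p₁ = P(outcome | exposed) = 162/329 = 0.4924
p₀ = P(outcome | unexposed) = 492/4063 = 0.12109
Overall risk P(Y=1) = π·p₁ + (1−π)·p₀ = 0.554×0.4924 + 0.446×0.12109 = 0.3268.
Under exogeneity, PAF = [P(Y=1) − p₀] / P(Y=1).
PAF = (0.3268 − 0.12109) / 0.3268 ≈ 0.6295

PAF ≈ 0.629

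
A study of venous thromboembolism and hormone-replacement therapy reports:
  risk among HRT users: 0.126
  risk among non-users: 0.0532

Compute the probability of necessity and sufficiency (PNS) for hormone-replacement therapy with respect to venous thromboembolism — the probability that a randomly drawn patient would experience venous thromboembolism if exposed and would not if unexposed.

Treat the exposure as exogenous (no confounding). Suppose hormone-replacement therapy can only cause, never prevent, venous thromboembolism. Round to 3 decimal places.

PNS ≈ 0.073

Let p₁ = 0.126, p₀ = 0.0532.
Under exogeneity and monotonicity, PNS = p₁ − p₀.
PNS = 0.126 − 0.0532 = 0.0728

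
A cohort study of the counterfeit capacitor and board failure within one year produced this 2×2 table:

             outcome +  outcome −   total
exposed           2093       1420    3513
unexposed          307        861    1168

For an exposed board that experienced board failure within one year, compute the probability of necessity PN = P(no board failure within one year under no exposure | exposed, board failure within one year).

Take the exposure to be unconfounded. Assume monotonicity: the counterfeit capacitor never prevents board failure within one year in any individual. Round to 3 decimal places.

p₁ = P(outcome | exposed) = 2093/3513 = 0.59579
p₀ = P(outcome | unexposed) = 307/1168 = 0.26284
Under exogeneity and monotonicity, PN = (p₁ − p₀)/p₁.
PN = (0.59579 − 0.26284) / 0.59579 ≈ 0.5588

PN ≈ 0.559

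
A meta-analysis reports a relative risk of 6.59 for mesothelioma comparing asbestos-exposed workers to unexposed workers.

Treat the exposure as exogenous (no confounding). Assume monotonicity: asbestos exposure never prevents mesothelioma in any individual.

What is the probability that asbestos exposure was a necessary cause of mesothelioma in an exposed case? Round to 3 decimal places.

Under exogeneity and monotonicity, PN = (RR − 1) / RR = 1 − 1/RR.
PN = (6.59 − 1) / 6.59 = 5.59 / 6.59 ≈ 0.8483

PN ≈ 0.848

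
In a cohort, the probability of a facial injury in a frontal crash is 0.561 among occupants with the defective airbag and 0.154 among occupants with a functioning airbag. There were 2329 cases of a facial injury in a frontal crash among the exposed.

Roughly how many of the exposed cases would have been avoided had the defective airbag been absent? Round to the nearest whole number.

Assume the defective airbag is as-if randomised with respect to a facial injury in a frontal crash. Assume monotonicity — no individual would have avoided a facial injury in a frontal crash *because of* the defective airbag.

about 1690 cases

Let p₁ = 0.561, p₀ = 0.154.
PN = (p₁ − p₀)/p₁ = (0.561 − 0.154) / 0.561 ≈ 0.72549.
Attributable cases ≈ PN × (exposed cases) = 0.72549 × 2329 ≈ 1689.67.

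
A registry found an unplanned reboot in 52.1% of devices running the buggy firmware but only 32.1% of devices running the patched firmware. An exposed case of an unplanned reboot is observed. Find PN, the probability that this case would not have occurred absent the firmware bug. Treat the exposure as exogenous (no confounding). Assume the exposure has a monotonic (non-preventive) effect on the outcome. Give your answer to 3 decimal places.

PN ≈ 0.384

p₁ = 0.521, p₀ = 0.321.
Under exogeneity and monotonicity, PN = (p₁ − p₀) / p₁.
PN = (0.521 − 0.321) / 0.521 = 0.2 / 0.521 ≈ 0.3839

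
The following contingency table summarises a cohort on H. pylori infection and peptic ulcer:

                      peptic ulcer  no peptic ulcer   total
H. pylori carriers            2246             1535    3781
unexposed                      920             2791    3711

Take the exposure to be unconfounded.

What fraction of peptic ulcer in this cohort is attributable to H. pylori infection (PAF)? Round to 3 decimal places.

p₁ = P(outcome | exposed) = 2246/3781 = 0.59402
p₀ = P(outcome | unexposed) = 920/3711 = 0.24791
Exposure prevalence π = 3781/7492 = 0.50467; overall risk P(Y=1) = 0.42258.
Under exogeneity, PAF = [P(Y=1) − p₀]/P(Y=1).
PAF = (0.42258 − 0.24791) / 0.42258 ≈ 0.4133

PAF ≈ 0.413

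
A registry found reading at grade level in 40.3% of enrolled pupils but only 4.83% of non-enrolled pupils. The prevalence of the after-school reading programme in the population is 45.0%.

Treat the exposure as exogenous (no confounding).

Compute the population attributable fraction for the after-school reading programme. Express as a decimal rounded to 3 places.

p₁ = 0.403, p₀ = 0.0483.
Overall risk P(Y=1) = π·p₁ + (1−π)·p₀ = 0.45×0.403 + 0.55×0.0483 = 0.20791.
Under exogeneity, PAF = [P(Y=1) − p₀] / P(Y=1).
PAF = (0.20791 − 0.0483) / 0.20791 ≈ 0.7677

PAF ≈ 0.768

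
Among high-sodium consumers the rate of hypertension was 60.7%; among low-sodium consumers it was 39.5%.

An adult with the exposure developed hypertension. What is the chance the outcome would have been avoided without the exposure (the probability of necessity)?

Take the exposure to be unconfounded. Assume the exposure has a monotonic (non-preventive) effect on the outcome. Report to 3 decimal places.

p₁ = 0.607, p₀ = 0.395.
Under exogeneity and monotonicity, PN = (p₁ − p₀) / p₁.
PN = (0.607 − 0.395) / 0.607 = 0.212 / 0.607 ≈ 0.3493

PN ≈ 0.349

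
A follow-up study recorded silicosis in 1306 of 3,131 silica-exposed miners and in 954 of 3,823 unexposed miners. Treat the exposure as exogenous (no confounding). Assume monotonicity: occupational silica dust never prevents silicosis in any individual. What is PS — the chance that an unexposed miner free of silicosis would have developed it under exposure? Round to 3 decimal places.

PS ≈ 0.223

p₁ = P(outcome | exposed) = 1306/3131 = 0.41712
p₀ = P(outcome | unexposed) = 954/3823 = 0.24954
Under exogeneity and monotonicity, PS = (p₁ − p₀) / (1 − p₀).
PS = (0.41712 − 0.24954) / (1 − 0.24954) = 0.16758 / 0.75046 ≈ 0.2233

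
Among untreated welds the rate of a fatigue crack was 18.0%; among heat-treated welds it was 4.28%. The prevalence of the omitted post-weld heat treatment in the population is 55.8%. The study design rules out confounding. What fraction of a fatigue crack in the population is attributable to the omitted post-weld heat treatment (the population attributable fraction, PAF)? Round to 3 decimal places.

p₁ = 0.18, p₀ = 0.0428.
Overall risk P(Y=1) = π·p₁ + (1−π)·p₀ = 0.558×0.18 + 0.442×0.0428 = 0.11936.
Under exogeneity, PAF = [P(Y=1) − p₀] / P(Y=1).
PAF = (0.11936 − 0.0428) / 0.11936 ≈ 0.6414

PAF ≈ 0.641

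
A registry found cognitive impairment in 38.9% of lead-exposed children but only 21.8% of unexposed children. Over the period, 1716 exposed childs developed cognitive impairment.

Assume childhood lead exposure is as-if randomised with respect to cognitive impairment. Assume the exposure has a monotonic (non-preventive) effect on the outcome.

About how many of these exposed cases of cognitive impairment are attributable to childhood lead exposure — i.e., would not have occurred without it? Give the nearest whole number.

about 754 cases

p₁ = 0.389, p₀ = 0.218.
PN = (p₁ − p₀)/p₁ = (0.389 − 0.218) / 0.389 ≈ 0.43959.
Attributable cases ≈ PN × (exposed cases) = 0.43959 × 1716 ≈ 754.33.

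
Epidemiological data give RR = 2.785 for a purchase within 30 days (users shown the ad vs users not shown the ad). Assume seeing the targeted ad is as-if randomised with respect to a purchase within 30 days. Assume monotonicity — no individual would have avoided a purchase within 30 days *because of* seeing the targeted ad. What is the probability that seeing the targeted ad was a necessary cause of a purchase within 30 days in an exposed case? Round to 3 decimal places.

PN ≈ 0.641

Under exogeneity and monotonicity, PN = (RR − 1) / RR = 1 − 1/RR.
PN = (2.785 − 1) / 2.785 = 1.785 / 2.785 ≈ 0.6409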